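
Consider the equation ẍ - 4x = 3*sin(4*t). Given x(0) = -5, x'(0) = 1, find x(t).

x = -29*exp(-2*t)/10 - 21*exp(2*t)/10 - 3*sin(4*t)/20

Characteristic equation r² - 4 = 0 factors as (r + 2)(r - 2) = 0, so r = -2, 2.
Hence x_h = C1*exp(-2*t) + C2*exp(2*t).
Try x_p = A*cos(4*t) + B*sin(4*t). Substituting and equating the coefficients of cos(4t) and sin(4t) gives A = 0, B = -3/20, so x_p = -3*sin(4*t)/20.
General solution: x = -3*sin(4*t)/20 + C1*exp(-2*t) + C2*exp(2*t).
Apply the initial conditions: x(0) = C1 + C2 = -5 and x'(0) = -3/5 - 2*C1 + 2*C2 = 1. Solving gives C1 = -29/10, C2 = -21/10.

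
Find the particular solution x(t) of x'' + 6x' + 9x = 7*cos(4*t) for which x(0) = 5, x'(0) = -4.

Characteristic equation r² + 6r + 9 = 0 has discriminant (6)² - 4·(9) = 0, so r = -3 is a repeated root.
Hence x_h = (C1 + C2*t)*exp(-3*t).
Try x_p = A*cos(4*t) + B*sin(4*t). Substituting and equating the coefficients of cos(4t) and sin(4t) gives A = -49/625, B = 168/625, so x_p = -49*cos(4*t)/625 + 168*sin(4*t)/625.
General solution: x = -49*cos(4*t)/625 + 168*sin(4*t)/625 + C1*exp(-3*t) + C2*t*exp(-3*t).
Apply the initial conditions: x(0) = -49/625 + C1 = 5 and x'(0) = 672/625 + C2 - 3*C1 = -4. Solving gives C1 = 3174/625, C2 = 254/25.

x = -49*cos(4*t)/625 + 168*sin(4*t)/625 + 3174*exp(-3*t)/625 + 254*t*exp(-3*t)/25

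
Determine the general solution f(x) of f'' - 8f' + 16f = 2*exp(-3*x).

Characteristic equation r² - 8r + 16 = 0 has discriminant (-8)² - 4·(16) = 0, so r = 4 is a repeated root.
Hence f_h = (C1 + C2*x)*exp(4*x).
Try f_p = A*exp(-3*x). Substituting into the equation and dividing by exp(-3*x) gives A = 2/49, so f_p = 2*exp(-3*x)/49.

f = 2*exp(-3*x)/49 + C1*exp(4*x) + C2*x*exp(4*x)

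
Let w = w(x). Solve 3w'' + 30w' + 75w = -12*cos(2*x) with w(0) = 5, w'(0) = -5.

w = -84*cos(2*x)/841 - 80*sin(2*x)/841 + 4289*exp(-5*x)/841 + 600*x*exp(-5*x)/29

Divide through by 3: w'' + 10w' + 25w = -4*cos(2*x).
Characteristic equation r² + 10r + 25 = 0 has discriminant (10)² - 4·(25) = 0, so r = -5 is a repeated root.
Hence w_h = (C1 + C2*x)*exp(-5*x).
Try w_p = A*cos(2*x) + B*sin(2*x). Substituting and equating the coefficients of cos(2x) and sin(2x) gives A = -84/841, B = -80/841, so w_p = -84*cos(2*x)/841 - 80*sin(2*x)/841.
General solution: w = -84*cos(2*x)/841 - 80*sin(2*x)/841 + C1*exp(-5*x) + C2*x*exp(-5*x).
Apply the initial conditions: w(0) = -84/841 + C1 = 5 and w'(0) = -160/841 + C2 - 5*C1 = -5. Solving gives C1 = 4289/841, C2 = 600/29.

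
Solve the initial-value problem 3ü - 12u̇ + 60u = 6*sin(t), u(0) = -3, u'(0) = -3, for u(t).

Divide through by 3: u'' - 4u' + 20u = 2*sin(t).
Characteristic equation r² - 4r + 20 = 0 has discriminant (-4)² - 4·(20) = -64 < 0, so r = 2 ± 4i.
Hence u_h = C1*cos(4*t)*exp(2*t) + C2*exp(2*t)*sin(4*t).
Try u_p = A*cos(t) + B*sin(t). Substituting and equating the coefficients of cos(t) and sin(t) gives A = 8/377, B = 38/377, so u_p = 8*cos(t)/377 + 38*sin(t)/377.
General solution: u = 8*cos(t)/377 + 38*sin(t)/377 + C1*cos(4*t)*exp(2*t) + C2*exp(2*t)*sin(4*t).
Apply the initial conditions: u(0) = 8/377 + C1 = -3 and u'(0) = 38/377 + 2*C1 + 4*C2 = -3. Solving gives C1 = -1139/377, C2 = 1109/1508.

u = 8*cos(t)/377 + 38*sin(t)/377 - 1139*cos(4*t)*exp(2*t)/377 + 1109*exp(2*t)*sin(4*t)/1508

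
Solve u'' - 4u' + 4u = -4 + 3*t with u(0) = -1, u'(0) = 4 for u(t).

Characteristic equation r² - 4r + 4 = 0 has discriminant (-4)² - 4·(4) = 0, so r = 2 is a repeated root.
Hence u_h = (C1 + C2*t)*exp(2*t).
For the particular solution try u_p = A0 + A1*t. Substituting and matching coefficients of each power of t gives A0 = -1/4, A1 = 3/4, so u_p = -1/4 + 3*t/4.
General solution: u = -1/4 + 3*t/4 + C1*exp(2*t) + C2*t*exp(2*t).
Apply the initial conditions: u(0) = -1/4 + C1 = -1 and u'(0) = 3/4 + C2 + 2*C1 = 4. Solving gives C1 = -3/4, C2 = 19/4.

u = -1/4 - 3*exp(2*t)/4 + 3*t/4 + 19*t*exp(2*t)/4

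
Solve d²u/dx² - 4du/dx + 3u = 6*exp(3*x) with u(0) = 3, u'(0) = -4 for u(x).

u = -5*exp(3*x) + 8*exp(x) + 3*x*exp(3*x)

Characteristic equation r² - 4r + 3 = 0 factors as (r - 1)(r - 3) = 0, so r = 1, 3.
Hence u_h = C1*exp(x) + C2*exp(3*x).
Since exp(3*x) solves the homogeneous equation (r = 3 is a root of multiplicity 1), multiply the trial by x. Try u_p = A*x*exp(3*x). Substituting into the equation and dividing by exp(3*x) gives A = 3, so u_p = 3*x*exp(3*x).
General solution: u = C1*exp(x) + C2*exp(3*x) + 3*x*exp(3*x).
Apply the initial conditions: u(0) = C1 + C2 = 3 and u'(0) = 3 + C1 + 3*C2 = -4. Solving gives C1 = 8, C2 = -5.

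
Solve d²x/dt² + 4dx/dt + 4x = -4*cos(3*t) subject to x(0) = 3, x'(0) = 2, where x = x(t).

Characteristic equation r² + 4r + 4 = 0 has discriminant (4)² - 4·(4) = 0, so r = -2 is a repeated root.
Hence x_h = (C1 + C2*t)*exp(-2*t).
Try x_p = A*cos(3*t) + B*sin(3*t). Substituting and equating the coefficients of cos(3t) and sin(3t) gives A = 20/169, B = -48/169, so x_p = -48*sin(3*t)/169 + 20*cos(3*t)/169.
General solution: x = -48*sin(3*t)/169 + 20*cos(3*t)/169 + C1*exp(-2*t) + C2*t*exp(-2*t).
Apply the initial conditions: x(0) = 20/169 + C1 = 3 and x'(0) = -144/169 + C2 - 2*C1 = 2. Solving gives C1 = 487/169, C2 = 112/13.

x = -48*sin(3*t)/169 + 20*cos(3*t)/169 + 487*exp(-2*t)/169 + 112*t*exp(-2*t)/13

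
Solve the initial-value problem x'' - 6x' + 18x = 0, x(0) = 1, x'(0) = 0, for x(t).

x = cos(3*t)*exp(3*t) - exp(3*t)*sin(3*t)

Characteristic equation r² - 6r + 18 = 0 has discriminant (-6)² - 4·(18) = -36 < 0, so r = 3 ± 3i.
Hence x_h = C1*cos(3*t)*exp(3*t) + C2*exp(3*t)*sin(3*t).
Apply the initial conditions: x(0) = C1 = 1 and x'(0) = 3*C1 + 3*C2 = 0. Solving gives C1 = 1, C2 = -1.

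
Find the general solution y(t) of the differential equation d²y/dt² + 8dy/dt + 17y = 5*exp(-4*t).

Characteristic equation r² + 8r + 17 = 0 has discriminant (8)² - 4·(17) = -4 < 0, so r = -4 ± i.
Hence y_h = C1*cos(t)*exp(-4*t) + C2*exp(-4*t)*sin(t).
Try y_p = A*exp(-4*t). Substituting into the equation and dividing by exp(-4*t) gives A = 5, so y_p = 5*exp(-4*t).

y = 5*exp(-4*t) + C1*cos(t)*exp(-4*t) + C2*exp(-4*t)*sin(t)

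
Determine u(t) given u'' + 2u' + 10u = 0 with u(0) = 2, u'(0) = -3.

Characteristic equation r² + 2r + 10 = 0 has discriminant (2)² - 4·(10) = -36 < 0, so r = -1 ± 3i.
Hence u_h = C1*cos(3*t)*exp(-t) + C2*exp(-t)*sin(3*t).
Apply the initial conditions: u(0) = C1 = 2 and u'(0) = -C1 + 3*C2 = -3. Solving gives C1 = 2, C2 = -1/3.

u = 2*cos(3*t)*exp(-t) - exp(-t)*sin(3*t)/3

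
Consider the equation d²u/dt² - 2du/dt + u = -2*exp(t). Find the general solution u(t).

u = C1*exp(t) - t**2*exp(t) + C2*t*exp(t)

Characteristic equation r² - 2r + 1 = 0 has discriminant (-2)² - 4·(1) = 0, so r = 1 is a repeated root.
Hence u_h = (C1 + C2*t)*exp(t).
Since exp(t) solves the homogeneous equation (r = 1 is a root of multiplicity 2), multiply the trial by t^2. Try u_p = A*t^2*exp(t). Substituting into the equation and dividing by exp(t) gives A = -1, so u_p = -t^2*exp(t).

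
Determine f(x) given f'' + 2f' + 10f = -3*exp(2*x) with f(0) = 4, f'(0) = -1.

Characteristic equation r² + 2r + 10 = 0 has discriminant (2)² - 4·(10) = -36 < 0, so r = -1 ± 3i.
Hence f_h = C1*cos(3*x)*exp(-x) + C2*exp(-x)*sin(3*x).
Try f_p = A*exp(2*x). Substituting into the equation and dividing by exp(2*x) gives A = -1/6, so f_p = -exp(2*x)/6.
General solution: f = -exp(2*x)/6 + C1*cos(3*x)*exp(-x) + C2*exp(-x)*sin(3*x).
Apply the initial conditions: f(0) = -1/6 + C1 = 4 and f'(0) = -1/3 - C1 + 3*C2 = -1. Solving gives C1 = 25/6, C2 = 7/6.

f = -exp(2*x)/6 + 7*exp(-x)*sin(3*x)/6 + 25*cos(3*x)*exp(-x)/6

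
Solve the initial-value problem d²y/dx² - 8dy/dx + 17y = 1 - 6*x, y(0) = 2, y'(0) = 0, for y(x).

y = -31/289 - 6*x/17 - 2334*exp(4*x)*sin(x)/289 + 609*cos(x)*exp(4*x)/289

Characteristic equation r² - 8r + 17 = 0 has discriminant (-8)² - 4·(17) = -4 < 0, so r = 4 ± i.
Hence y_h = C1*cos(x)*exp(4*x) + C2*exp(4*x)*sin(x).
For the particular solution try y_p = A0 + A1*x. Substituting and matching coefficients of each power of x gives A0 = -31/289, A1 = -6/17, so y_p = -31/289 - 6*x/17.
General solution: y = -31/289 - 6*x/17 + C1*cos(x)*exp(4*x) + C2*exp(4*x)*sin(x).
Apply the initial conditions: y(0) = -31/289 + C1 = 2 and y'(0) = -6/17 + C2 + 4*C1 = 0. Solving gives C1 = 609/289, C2 = -2334/289.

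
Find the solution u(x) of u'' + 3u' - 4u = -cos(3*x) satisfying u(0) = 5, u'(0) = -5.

u = -9*sin(3*x)/250 + 13*cos(3*x)/250 + 149*exp(x)/50 + 246*exp(-4*x)/125

Characteristic equation r² + 3r - 4 = 0 factors as (r + 4)(r - 1) = 0, so r = -4, 1.
Hence u_h = C1*exp(-4*x) + C2*exp(x).
Try u_p = A*cos(3*x) + B*sin(3*x). Substituting and equating the coefficients of cos(3x) and sin(3x) gives A = 13/250, B = -9/250, so u_p = -9*sin(3*x)/250 + 13*cos(3*x)/250.
General solution: u = -9*sin(3*x)/250 + 13*cos(3*x)/250 + C1*exp(-4*x) + C2*exp(x).
Apply the initial conditions: u(0) = 13/250 + C1 + C2 = 5 and u'(0) = -27/250 + C2 - 4*C1 = -5. Solving gives C1 = 246/125, C2 = 149/50.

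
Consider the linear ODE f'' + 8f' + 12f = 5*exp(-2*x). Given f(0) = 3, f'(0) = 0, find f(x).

f = -19*exp(-6*x)/16 + 67*exp(-2*x)/16 + 5*x*exp(-2*x)/4

Characteristic equation r² + 8r + 12 = 0 factors as (r + 2)(r + 6) = 0, so r = -2, -6.
Hence f_h = C1*exp(-2*x) + C2*exp(-6*x).
Since exp(-2*x) solves the homogeneous equation (r = -2 is a root of multiplicity 1), multiply the trial by x. Try f_p = A*x*exp(-2*x). Substituting into the equation and dividing by exp(-2*x) gives A = 5/4, so f_p = 5*x*exp(-2*x)/4.
General solution: f = C1*exp(-2*x) + C2*exp(-6*x) + 5*x*exp(-2*x)/4.
Apply the initial conditions: f(0) = C1 + C2 = 3 and f'(0) = 5/4 - 6*C2 - 2*C1 = 0. Solving gives C1 = 67/16, C2 = -19/16.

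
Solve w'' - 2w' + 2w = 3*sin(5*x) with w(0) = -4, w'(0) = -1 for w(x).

Characteristic equation r² - 2r + 2 = 0 has discriminant (-2)² - 4·(2) = -4 < 0, so r = 1 ± i.
Hence w_h = C1*cos(x)*exp(x) + C2*exp(x)*sin(x).
Try w_p = A*cos(5*x) + B*sin(5*x). Substituting and equating the coefficients of cos(5x) and sin(5x) gives A = 30/629, B = -69/629, so w_p = -69*sin(5*x)/629 + 30*cos(5*x)/629.
General solution: w = -69*sin(5*x)/629 + 30*cos(5*x)/629 + C1*cos(x)*exp(x) + C2*exp(x)*sin(x).
Apply the initial conditions: w(0) = 30/629 + C1 = -4 and w'(0) = -345/629 + C1 + C2 = -1. Solving gives C1 = -2546/629, C2 = 2262/629.

w = -69*sin(5*x)/629 + 30*cos(5*x)/629 - 2546*cos(x)*exp(x)/629 + 2262*exp(x)*sin(x)/629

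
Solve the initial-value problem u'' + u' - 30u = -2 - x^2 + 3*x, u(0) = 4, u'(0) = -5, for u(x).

u = 443/6750 - 22*x/225 + x**2/30 + 1327*exp(-6*x)/594 + 2338*exp(5*x)/1375

Characteristic equation r² + r - 30 = 0 factors as (r - 5)(r + 6) = 0, so r = 5, -6.
Hence u_h = C1*exp(5*x) + C2*exp(-6*x).
For the particular solution try u_p = A0 + A1*x + A2*x^2. Substituting and matching coefficients of each power of x gives A0 = 443/6750, A1 = -22/225, A2 = 1/30, so u_p = 443/6750 - 22*x/225 + x^2/30.
General solution: u = 443/6750 - 22*x/225 + x^2/30 + C1*exp(5*x) + C2*exp(-6*x).
Apply the initial conditions: u(0) = 443/6750 + C1 + C2 = 4 and u'(0) = -22/225 - 6*C2 + 5*C1 = -5. Solving gives C1 = 2338/1375, C2 = 1327/594.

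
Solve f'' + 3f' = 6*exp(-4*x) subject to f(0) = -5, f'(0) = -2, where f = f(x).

Characteristic equation r² + 3r = 0 factors as (r + 3)r = 0, so r = -3, 0.
Hence f_h = C1*exp(-3*x) + C2.
Try f_p = A*exp(-4*x). Substituting into the equation and dividing by exp(-4*x) gives A = 3/2, so f_p = 3*exp(-4*x)/2.
General solution: f = C2 + 3*exp(-4*x)/2 + C1*exp(-3*x).
Apply the initial conditions: f(0) = 3/2 + C1 + C2 = -5 and f'(0) = -6 - 3*C1 = -2. Solving gives C1 = -4/3, C2 = -31/6.

f = -31/6 - 4*exp(-3*x)/3 + 3*exp(-4*x)/2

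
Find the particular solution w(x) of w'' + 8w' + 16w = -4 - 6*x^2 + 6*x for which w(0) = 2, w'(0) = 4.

w = -37/64 - 3*x**2/8 + 3*x/4 + 165*exp(-4*x)/64 + 217*x*exp(-4*x)/16

Characteristic equation r² + 8r + 16 = 0 has discriminant (8)² - 4·(16) = 0, so r = -4 is a repeated root.
Hence w_h = (C1 + C2*x)*exp(-4*x).
For the particular solution try w_p = A0 + A1*x + A2*x^2. Substituting and matching coefficients of each power of x gives A0 = -37/64, A1 = 3/4, A2 = -3/8, so w_p = -37/64 - 3*x^2/8 + 3*x/4.
General solution: w = -37/64 - 3*x^2/8 + 3*x/4 + C1*exp(-4*x) + C2*x*exp(-4*x).
Apply the initial conditions: w(0) = -37/64 + C1 = 2 and w'(0) = 3/4 + C2 - 4*C1 = 4. Solving gives C1 = 165/64, C2 = 217/16.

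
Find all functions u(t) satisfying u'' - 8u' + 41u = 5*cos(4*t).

u = -160*sin(4*t)/1649 + 125*cos(4*t)/1649 + C1*cos(5*t)*exp(4*t) + C2*exp(4*t)*sin(5*t)

Characteristic equation r² - 8r + 41 = 0 has discriminant (-8)² - 4·(41) = -100 < 0, so r = 4 ± 5i.
Hence u_h = C1*cos(5*t)*exp(4*t) + C2*exp(4*t)*sin(5*t).
Try u_p = A*cos(4*t) + B*sin(4*t). Substituting and equating the coefficients of cos(4t) and sin(4t) gives A = 125/1649, B = -160/1649, so u_p = -160*sin(4*t)/1649 + 125*cos(4*t)/1649.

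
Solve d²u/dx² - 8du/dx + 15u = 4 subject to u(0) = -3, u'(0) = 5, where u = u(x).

Characteristic equation r² - 8r + 15 = 0 factors as (r - 3)(r - 5) = 0, so r = 3, 5.
Hence u_h = C1*exp(3*x) + C2*exp(5*x).
For the particular solution try u_p = A0. Substituting and matching coefficients of each power of x gives A0 = 4/15, so u_p = 4/15.
General solution: u = 4/15 + C1*exp(3*x) + C2*exp(5*x).
Apply the initial conditions: u(0) = 4/15 + C1 + C2 = -3 and u'(0) = 3*C1 + 5*C2 = 5. Solving gives C1 = -32/3, C2 = 37/5.

u = 4/15 - 32*exp(3*x)/3 + 37*exp(5*x)/5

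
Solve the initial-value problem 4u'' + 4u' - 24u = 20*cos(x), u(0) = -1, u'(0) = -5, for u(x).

u = -7*cos(x)/10 - 6*exp(2*x)/5 + sin(x)/10 + 9*exp(-3*x)/10

Divide through by 4: u'' + u' - 6u = 5*cos(x).
Characteristic equation r² + r - 6 = 0 factors as (r - 2)(r + 3) = 0, so r = 2, -3.
Hence u_h = C1*exp(2*x) + C2*exp(-3*x).
Try u_p = A*cos(x) + B*sin(x). Substituting and equating the coefficients of cos(x) and sin(x) gives A = -7/10, B = 1/10, so u_p = -7*cos(x)/10 + sin(x)/10.
General solution: u = -7*cos(x)/10 + sin(x)/10 + C1*exp(2*x) + C2*exp(-3*x).
Apply the initial conditions: u(0) = -7/10 + C1 + C2 = -1 and u'(0) = 1/10 - 3*C2 + 2*C1 = -5. Solving gives C1 = -6/5, C2 = 9/10.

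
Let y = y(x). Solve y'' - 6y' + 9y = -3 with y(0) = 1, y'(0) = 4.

y = -1/3 + 4*exp(3*x)/3

Characteristic equation r² - 6r + 9 = 0 has discriminant (-6)² - 4·(9) = 0, so r = 3 is a repeated root.
Hence y_h = (C1 + C2*x)*exp(3*x).
For the particular solution try y_p = A0. Substituting and matching coefficients of each power of x gives A0 = -1/3, so y_p = -1/3.
General solution: y = -1/3 + C1*exp(3*x) + C2*x*exp(3*x).
Apply the initial conditions: y(0) = -1/3 + C1 = 1 and y'(0) = C2 + 3*C1 = 4. Solving gives C1 = 4/3, C2 = 0.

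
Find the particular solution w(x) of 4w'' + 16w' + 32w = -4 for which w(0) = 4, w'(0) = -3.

w = -1/8 + 21*exp(-2*x)*sin(2*x)/8 + 33*cos(2*x)*exp(-2*x)/8

Divide through by 4: w'' + 4w' + 8w = -1.
Characteristic equation r² + 4r + 8 = 0 has discriminant (4)² - 4·(8) = -16 < 0, so r = -2 ± 2i.
Hence w_h = C1*cos(2*x)*exp(-2*x) + C2*exp(-2*x)*sin(2*x).
For the particular solution try w_p = A0. Substituting and matching coefficients of each power of x gives A0 = -1/8, so w_p = -1/8.
General solution: w = -1/8 + C1*cos(2*x)*exp(-2*x) + C2*exp(-2*x)*sin(2*x).
Apply the initial conditions: w(0) = -1/8 + C1 = 4 and w'(0) = -2*C1 + 2*C2 = -3. Solving gives C1 = 33/8, C2 = 21/8.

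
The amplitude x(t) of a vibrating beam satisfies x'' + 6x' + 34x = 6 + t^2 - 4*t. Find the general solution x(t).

Characteristic equation r² + 6r + 34 = 0 has discriminant (6)² - 4·(34) = -100 < 0, so r = -3 ± 5i.
Hence x_h = C1*cos(5*t)*exp(-3*t) + C2*exp(-3*t)*sin(5*t).
For the particular solution try x_p = A0 + A1*t + A2*t^2. Substituting and matching coefficients of each power of t gives A0 = 1939/9826, A1 = -37/289, A2 = 1/34, so x_p = 1939/9826 - 37*t/289 + t^2/34.

x = 1939/9826 - 37*t/289 + t**2/34 + C1*cos(5*t)*exp(-3*t) + C2*exp(-3*t)*sin(5*t)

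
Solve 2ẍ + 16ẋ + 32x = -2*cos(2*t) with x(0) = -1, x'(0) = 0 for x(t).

x = -97*exp(-4*t)/100 - 3*cos(2*t)/100 - sin(2*t)/25 - 19*t*exp(-4*t)/5

Divide through by 2: x'' + 8x' + 16x = -cos(2*t).
Characteristic equation r² + 8r + 16 = 0 has discriminant (8)² - 4·(16) = 0, so r = -4 is a repeated root.
Hence x_h = (C1 + C2*t)*exp(-4*t).
Try x_p = A*cos(2*t) + B*sin(2*t). Substituting and equating the coefficients of cos(2t) and sin(2t) gives A = -3/100, B = -1/25, so x_p = -3*cos(2*t)/100 - sin(2*t)/25.
General solution: x = -3*cos(2*t)/100 - sin(2*t)/25 + C1*exp(-4*t) + C2*t*exp(-4*t).
Apply the initial conditions: x(0) = -3/100 + C1 = -1 and x'(0) = -2/25 + C2 - 4*C1 = 0. Solving gives C1 = -97/100, C2 = -19/5.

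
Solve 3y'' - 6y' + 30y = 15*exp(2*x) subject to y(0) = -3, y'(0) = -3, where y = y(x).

y = exp(2*x)/2 - 7*cos(3*x)*exp(x)/2 - exp(x)*sin(3*x)/6

Divide through by 3: y'' - 2y' + 10y = 5*exp(2*x).
Characteristic equation r² - 2r + 10 = 0 has discriminant (-2)² - 4·(10) = -36 < 0, so r = 1 ± 3i.
Hence y_h = C1*cos(3*x)*exp(x) + C2*exp(x)*sin(3*x).
Try y_p = A*exp(2*x). Substituting into the equation and dividing by exp(2*x) gives A = 1/2, so y_p = exp(2*x)/2.
General solution: y = exp(2*x)/2 + C1*cos(3*x)*exp(x) + C2*exp(x)*sin(3*x).
Apply the initial conditions: y(0) = 1/2 + C1 = -3 and y'(0) = 1 + C1 + 3*C2 = -3. Solving gives C1 = -7/2, C2 = -1/6.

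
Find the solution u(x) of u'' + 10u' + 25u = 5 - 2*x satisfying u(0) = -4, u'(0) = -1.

u = 29/125 - 529*exp(-5*x)/125 - 2*x/25 - 552*x*exp(-5*x)/25

Characteristic equation r² + 10r + 25 = 0 has discriminant (10)² - 4·(25) = 0, so r = -5 is a repeated root.
Hence u_h = (C1 + C2*x)*exp(-5*x).
For the particular solution try u_p = A0 + A1*x. Substituting and matching coefficients of each power of x gives A0 = 29/125, A1 = -2/25, so u_p = 29/125 - 2*x/25.
General solution: u = 29/125 - 2*x/25 + C1*exp(-5*x) + C2*x*exp(-5*x).
Apply the initial conditions: u(0) = 29/125 + C1 = -4 and u'(0) = -2/25 + C2 - 5*C1 = -1. Solving gives C1 = -529/125, C2 = -552/25.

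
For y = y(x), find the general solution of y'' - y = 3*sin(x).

Characteristic equation r² - 1 = 0 factors as (r - 1)(r + 1) = 0, so r = 1, -1.
Hence y_h = C1*exp(x) + C2*exp(-x).
Try y_p = A*cos(x) + B*sin(x). Substituting and equating the coefficients of cos(x) and sin(x) gives A = 0, B = -3/2, so y_p = -3*sin(x)/2.

y = -3*sin(x)/2 + C1*exp(x) + C2*exp(-x)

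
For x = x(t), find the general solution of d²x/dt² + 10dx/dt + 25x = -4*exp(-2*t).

Characteristic equation r² + 10r + 25 = 0 has discriminant (10)² - 4·(25) = 0, so r = -5 is a repeated root.
Hence x_h = (C1 + C2*t)*exp(-5*t).
Try x_p = A*exp(-2*t). Substituting into the equation and dividing by exp(-2*t) gives A = -4/9, so x_p = -4*exp(-2*t)/9.

x = -4*exp(-2*t)/9 + C1*exp(-5*t) + C2*t*exp(-5*t)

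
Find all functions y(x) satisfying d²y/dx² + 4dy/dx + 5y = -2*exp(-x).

y = -exp(-x) + C1*cos(x)*exp(-2*x) + C2*exp(-2*x)*sin(x)

Characteristic equation r² + 4r + 5 = 0 has discriminant (4)² - 4·(5) = -4 < 0, so r = -2 ± i.
Hence y_h = C1*cos(x)*exp(-2*x) + C2*exp(-2*x)*sin(x).
Try y_p = A*exp(-x). Substituting into the equation and dividing by exp(-x) gives A = -1, so y_p = -exp(-x).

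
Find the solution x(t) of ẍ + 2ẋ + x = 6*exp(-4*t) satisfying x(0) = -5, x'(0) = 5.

Characteristic equation r² + 2r + 1 = 0 has discriminant (2)² - 4·(1) = 0, so r = -1 is a repeated root.
Hence x_h = (C1 + C2*t)*exp(-t).
Try x_p = A*exp(-4*t). Substituting into the equation and dividing by exp(-4*t) gives A = 2/3, so x_p = 2*exp(-4*t)/3.
General solution: x = 2*exp(-4*t)/3 + C1*exp(-t) + C2*t*exp(-t).
Apply the initial conditions: x(0) = 2/3 + C1 = -5 and x'(0) = -8/3 + C2 - C1 = 5. Solving gives C1 = -17/3, C2 = 2.

x = -17*exp(-t)/3 + 2*exp(-4*t)/3 + 2*t*exp(-t)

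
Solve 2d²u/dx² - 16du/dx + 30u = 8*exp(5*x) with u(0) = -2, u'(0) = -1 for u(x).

Divide through by 2: u'' - 8u' + 15u = 4*exp(5*x).
Characteristic equation r² - 8r + 15 = 0 factors as (r - 3)(r - 5) = 0, so r = 3, 5.
Hence u_h = C1*exp(3*x) + C2*exp(5*x).
Since exp(5*x) solves the homogeneous equation (r = 5 is a root of multiplicity 1), multiply the trial by x. Try u_p = A*x*exp(5*x). Substituting into the equation and dividing by exp(5*x) gives A = 2, so u_p = 2*x*exp(5*x).
General solution: u = C1*exp(3*x) + C2*exp(5*x) + 2*x*exp(5*x).
Apply the initial conditions: u(0) = C1 + C2 = -2 and u'(0) = 2 + 3*C1 + 5*C2 = -1. Solving gives C1 = -7/2, C2 = 3/2.

u = -7*exp(3*x)/2 + 3*exp(5*x)/2 + 2*x*exp(5*x)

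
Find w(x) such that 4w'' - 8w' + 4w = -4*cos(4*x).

Divide through by 4: w'' - 2w' + w = -cos(4*x).
Characteristic equation r² - 2r + 1 = 0 has discriminant (-2)² - 4·(1) = 0, so r = 1 is a repeated root.
Hence w_h = (C1 + C2*x)*exp(x).
Try w_p = A*cos(4*x) + B*sin(4*x). Substituting and equating the coefficients of cos(4x) and sin(4x) gives A = 15/289, B = 8/289, so w_p = 8*sin(4*x)/289 + 15*cos(4*x)/289.

w = 8*sin(4*x)/289 + 15*cos(4*x)/289 + C1*exp(x) + C2*x*exp(x)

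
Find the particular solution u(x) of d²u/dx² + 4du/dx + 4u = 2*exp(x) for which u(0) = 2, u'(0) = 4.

u = 2*exp(x)/9 + 16*exp(-2*x)/9 + 22*x*exp(-2*x)/3

Characteristic equation r² + 4r + 4 = 0 has discriminant (4)² - 4·(4) = 0, so r = -2 is a repeated root.
Hence u_h = (C1 + C2*x)*exp(-2*x).
Try u_p = A*exp(x). Substituting into the equation and dividing by exp(x) gives A = 2/9, so u_p = 2*exp(x)/9.
General solution: u = 2*exp(x)/9 + C1*exp(-2*x) + C2*x*exp(-2*x).
Apply the initial conditions: u(0) = 2/9 + C1 = 2 and u'(0) = 2/9 + C2 - 2*C1 = 4. Solving gives C1 = 16/9, C2 = 22/3.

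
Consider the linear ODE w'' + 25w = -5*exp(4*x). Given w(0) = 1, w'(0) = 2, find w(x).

w = -5*exp(4*x)/41 + 46*cos(5*x)/41 + 102*sin(5*x)/205

Characteristic equation r² + 25 = 0 has discriminant (0)² - 4·(25) = -100 < 0, so r = ± 5i.
Hence w_h = C1*cos(5*x) + C2*sin(5*x).
Try w_p = A*exp(4*x). Substituting into the equation and dividing by exp(4*x) gives A = -5/41, so w_p = -5*exp(4*x)/41.
General solution: w = -5*exp(4*x)/41 + C1*cos(5*x) + C2*sin(5*x).
Apply the initial conditions: w(0) = -5/41 + C1 = 1 and w'(0) = -20/41 + 5*C2 = 2. Solving gives C1 = 46/41, C2 = 102/205.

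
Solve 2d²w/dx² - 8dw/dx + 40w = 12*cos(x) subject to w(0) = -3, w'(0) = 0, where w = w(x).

Divide through by 2: w'' - 4w' + 20w = 6*cos(x).
Characteristic equation r² - 4r + 20 = 0 has discriminant (-4)² - 4·(20) = -64 < 0, so r = 2 ± 4i.
Hence w_h = C1*cos(4*x)*exp(2*x) + C2*exp(2*x)*sin(4*x).
Try w_p = A*cos(x) + B*sin(x). Substituting and equating the coefficients of cos(x) and sin(x) gives A = 114/377, B = -24/377, so w_p = -24*sin(x)/377 + 114*cos(x)/377.
General solution: w = -24*sin(x)/377 + 114*cos(x)/377 + C1*cos(4*x)*exp(2*x) + C2*exp(2*x)*sin(4*x).
Apply the initial conditions: w(0) = 114/377 + C1 = -3 and w'(0) = -24/377 + 2*C1 + 4*C2 = 0. Solving gives C1 = -1245/377, C2 = 1257/754.

w = -24*sin(x)/377 + 114*cos(x)/377 - 1245*cos(4*x)*exp(2*x)/377 + 1257*exp(2*x)*sin(4*x)/754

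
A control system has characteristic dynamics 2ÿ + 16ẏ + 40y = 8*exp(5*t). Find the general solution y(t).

y = 4*exp(5*t)/85 + C1*cos(2*t)*exp(-4*t) + C2*exp(-4*t)*sin(2*t)

Divide through by 2: y'' + 8y' + 20y = 4*exp(5*t).
Characteristic equation r² + 8r + 20 = 0 has discriminant (8)² - 4·(20) = -16 < 0, so r = -4 ± 2i.
Hence y_h = C1*cos(2*t)*exp(-4*t) + C2*exp(-4*t)*sin(2*t).
Try y_p = A*exp(5*t). Substituting into the equation and dividing by exp(5*t) gives A = 4/85, so y_p = 4*exp(5*t)/85.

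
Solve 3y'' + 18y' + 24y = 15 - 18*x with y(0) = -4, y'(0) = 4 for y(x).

y = 19/16 - 8*exp(-2*x) - 3*x/4 + 45*exp(-4*x)/16

Divide through by 3: y'' + 6y' + 8y = 5 - 6*x.
Characteristic equation r² + 6r + 8 = 0 factors as (r + 2)(r + 4) = 0, so r = -2, -4.
Hence y_h = C1*exp(-2*x) + C2*exp(-4*x).
For the particular solution try y_p = A0 + A1*x. Substituting and matching coefficients of each power of x gives A0 = 19/16, A1 = -3/4, so y_p = 19/16 - 3*x/4.
General solution: y = 19/16 - 3*x/4 + C1*exp(-2*x) + C2*exp(-4*x).
Apply the initial conditions: y(0) = 19/16 + C1 + C2 = -4 and y'(0) = -3/4 - 4*C2 - 2*C1 = 4. Solving gives C1 = -8, C2 = 45/16.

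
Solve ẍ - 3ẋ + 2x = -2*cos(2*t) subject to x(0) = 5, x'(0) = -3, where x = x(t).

x = -17*exp(2*t)/2 + cos(2*t)/10 + 3*sin(2*t)/10 + 67*exp(t)/5

Characteristic equation r² - 3r + 2 = 0 factors as (r - 2)(r - 1) = 0, so r = 2, 1.
Hence x_h = C1*exp(2*t) + C2*exp(t).
Try x_p = A*cos(2*t) + B*sin(2*t). Substituting and equating the coefficients of cos(2t) and sin(2t) gives A = 1/10, B = 3/10, so x_p = cos(2*t)/10 + 3*sin(2*t)/10.
General solution: x = cos(2*t)/10 + 3*sin(2*t)/10 + C1*exp(2*t) + C2*exp(t).
Apply the initial conditions: x(0) = 1/10 + C1 + C2 = 5 and x'(0) = 3/5 + C2 + 2*C1 = -3. Solving gives C1 = -17/2, C2 = 67/5.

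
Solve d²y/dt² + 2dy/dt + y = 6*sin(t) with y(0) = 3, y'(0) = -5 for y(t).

Characteristic equation r² + 2r + 1 = 0 has discriminant (2)² - 4·(1) = 0, so r = -1 is a repeated root.
Hence y_h = (C1 + C2*t)*exp(-t).
Try y_p = A*cos(t) + B*sin(t). Substituting and equating the coefficients of cos(t) and sin(t) gives A = -3, B = 0, so y_p = -3*cos(t).
General solution: y = -3*cos(t) + C1*exp(-t) + C2*t*exp(-t).
Apply the initial conditions: y(0) = -3 + C1 = 3 and y'(0) = C2 - C1 = -5. Solving gives C1 = 6, C2 = 1.

y = -3*cos(t) + 6*exp(-t) + t*exp(-t)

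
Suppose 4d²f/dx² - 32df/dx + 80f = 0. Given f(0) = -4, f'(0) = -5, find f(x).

Divide through by 4: f'' - 8f' + 20f = 0.
Characteristic equation r² - 8r + 20 = 0 has discriminant (-8)² - 4·(20) = -16 < 0, so r = 4 ± 2i.
Hence f_h = C1*cos(2*x)*exp(4*x) + C2*exp(4*x)*sin(2*x).
Apply the initial conditions: f(0) = C1 = -4 and f'(0) = 2*C2 + 4*C1 = -5. Solving gives C1 = -4, C2 = 11/2.

f = -4*cos(2*x)*exp(4*x) + 11*exp(4*x)*sin(2*x)/2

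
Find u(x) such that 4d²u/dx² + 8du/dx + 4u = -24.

u = -6 + C1*exp(-x) + C2*x*exp(-x)

Divide through by 4: u'' + 2u' + u = -6.
Characteristic equation r² + 2r + 1 = 0 has discriminant (2)² - 4·(1) = 0, so r = -1 is a repeated root.
Hence u_h = (C1 + C2*x)*exp(-x).
For the particular solution try u_p = A0. Substituting and matching coefficients of each power of x gives A0 = -6, so u_p = -6.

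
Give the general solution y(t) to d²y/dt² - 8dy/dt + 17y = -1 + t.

Characteristic equation r² - 8r + 17 = 0 has discriminant (-8)² - 4·(17) = -4 < 0, so r = 4 ± i.
Hence y_h = C1*cos(t)*exp(4*t) + C2*exp(4*t)*sin(t).
For the particular solution try y_p = A0 + A1*t. Substituting and matching coefficients of each power of t gives A0 = -9/289, A1 = 1/17, so y_p = -9/289 + t/17.

y = -9/289 + t/17 + C1*cos(t)*exp(4*t) + C2*exp(4*t)*sin(t)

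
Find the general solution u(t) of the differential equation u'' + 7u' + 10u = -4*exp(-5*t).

Characteristic equation r² + 7r + 10 = 0 factors as (r + 2)(r + 5) = 0, so r = -2, -5.
Hence u_h = C1*exp(-2*t) + C2*exp(-5*t).
Since exp(-5*t) solves the homogeneous equation (r = -5 is a root of multiplicity 1), multiply the trial by t. Try u_p = A*t*exp(-5*t). Substituting into the equation and dividing by exp(-5*t) gives A = 4/3, so u_p = 4*t*exp(-5*t)/3.

u = C1*exp(-2*t) + C2*exp(-5*t) + 4*t*exp(-5*t)/3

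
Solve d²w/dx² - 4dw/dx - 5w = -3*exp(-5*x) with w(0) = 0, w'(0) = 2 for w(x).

Characteristic equation r² - 4r - 5 = 0 factors as (r + 1)(r - 5) = 0, so r = -1, 5.
Hence w_h = C1*exp(-x) + C2*exp(5*x).
Try w_p = A*exp(-5*x). Substituting into the equation and dividing by exp(-5*x) gives A = -3/40, so w_p = -3*exp(-5*x)/40.
General solution: w = -3*exp(-5*x)/40 + C1*exp(-x) + C2*exp(5*x).
Apply the initial conditions: w(0) = -3/40 + C1 + C2 = 0 and w'(0) = 3/8 - C1 + 5*C2 = 2. Solving gives C1 = -5/24, C2 = 17/60.

w = -5*exp(-x)/24 - 3*exp(-5*x)/40 + 17*exp(5*x)/60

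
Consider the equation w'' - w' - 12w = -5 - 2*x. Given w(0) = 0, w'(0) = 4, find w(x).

Characteristic equation r² - r - 12 = 0 factors as (r - 4)(r + 3) = 0, so r = 4, -3.
Hence w_h = C1*exp(4*x) + C2*exp(-3*x).
For the particular solution try w_p = A0 + A1*x. Substituting and matching coefficients of each power of x gives A0 = 29/72, A1 = 1/6, so w_p = 29/72 + x/6.
General solution: w = 29/72 + x/6 + C1*exp(4*x) + C2*exp(-3*x).
Apply the initial conditions: w(0) = 29/72 + C1 + C2 = 0 and w'(0) = 1/6 - 3*C2 + 4*C1 = 4. Solving gives C1 = 3/8, C2 = -7/9.

w = 29/72 - 7*exp(-3*x)/9 + x/6 + 3*exp(4*x)/8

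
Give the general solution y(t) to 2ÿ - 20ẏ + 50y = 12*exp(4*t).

Divide through by 2: y'' - 10y' + 25y = 6*exp(4*t).
Characteristic equation r² - 10r + 25 = 0 has discriminant (-10)² - 4·(25) = 0, so r = 5 is a repeated root.
Hence y_h = (C1 + C2*t)*exp(5*t).
Try y_p = A*exp(4*t). Substituting into the equation and dividing by exp(4*t) gives A = 6, so y_p = 6*exp(4*t).

y = 6*exp(4*t) + C1*exp(5*t) + C2*t*exp(5*t)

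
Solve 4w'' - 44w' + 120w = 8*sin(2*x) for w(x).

Divide through by 4: w'' - 11w' + 30w = 2*sin(2*x).
Characteristic equation r² - 11r + 30 = 0 factors as (r - 6)(r - 5) = 0, so r = 6, 5.
Hence w_h = C1*exp(6*x) + C2*exp(5*x).
Try w_p = A*cos(2*x) + B*sin(2*x). Substituting and equating the coefficients of cos(2x) and sin(2x) gives A = 11/290, B = 13/290, so w_p = 11*cos(2*x)/290 + 13*sin(2*x)/290.

w = 11*cos(2*x)/290 + 13*sin(2*x)/290 + C1*exp(6*x) + C2*exp(5*x)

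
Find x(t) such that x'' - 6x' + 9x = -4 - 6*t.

Characteristic equation r² - 6r + 9 = 0 has discriminant (-6)² - 4·(9) = 0, so r = 3 is a repeated root.
Hence x_h = (C1 + C2*t)*exp(3*t).
For the particular solution try x_p = A0 + A1*t. Substituting and matching coefficients of each power of t gives A0 = -8/9, A1 = -2/3, so x_p = -8/9 - 2*t/3.

x = -8/9 - 2*t/3 + C1*exp(3*t) + C2*t*exp(3*t)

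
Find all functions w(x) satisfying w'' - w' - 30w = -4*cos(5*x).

w = 2*sin(5*x)/305 + 22*cos(5*x)/305 + C1*exp(-5*x) + C2*exp(6*x)

Characteristic equation r² - r - 30 = 0 factors as (r + 5)(r - 6) = 0, so r = -5, 6.
Hence w_h = C1*exp(-5*x) + C2*exp(6*x).
Try w_p = A*cos(5*x) + B*sin(5*x). Substituting and equating the coefficients of cos(5x) and sin(5x) gives A = 22/305, B = 2/305, so w_p = 2*sin(5*x)/305 + 22*cos(5*x)/305.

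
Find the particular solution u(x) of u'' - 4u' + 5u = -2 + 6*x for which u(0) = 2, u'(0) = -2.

Characteristic equation r² - 4r + 5 = 0 has discriminant (-4)² - 4·(5) = -4 < 0, so r = 2 ± i.
Hence u_h = C1*cos(x)*exp(2*x) + C2*exp(2*x)*sin(x).
For the particular solution try u_p = A0 + A1*x. Substituting and matching coefficients of each power of x gives A0 = 14/25, A1 = 6/5, so u_p = 14/25 + 6*x/5.
General solution: u = 14/25 + 6*x/5 + C1*cos(x)*exp(2*x) + C2*exp(2*x)*sin(x).
Apply the initial conditions: u(0) = 14/25 + C1 = 2 and u'(0) = 6/5 + C2 + 2*C1 = -2. Solving gives C1 = 36/25, C2 = -152/25.

u = 14/25 + 6*x/5 - 152*exp(2*x)*sin(x)/25 + 36*cos(x)*exp(2*x)/25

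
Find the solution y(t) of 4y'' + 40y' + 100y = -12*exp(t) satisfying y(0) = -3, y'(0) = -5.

Divide through by 4: y'' + 10y' + 25y = -3*exp(t).
Characteristic equation r² + 10r + 25 = 0 has discriminant (10)² - 4·(25) = 0, so r = -5 is a repeated root.
Hence y_h = (C1 + C2*t)*exp(-5*t).
Try y_p = A*exp(t). Substituting into the equation and dividing by exp(t) gives A = -1/12, so y_p = -exp(t)/12.
General solution: y = -exp(t)/12 + C1*exp(-5*t) + C2*t*exp(-5*t).
Apply the initial conditions: y(0) = -1/12 + C1 = -3 and y'(0) = -1/12 + C2 - 5*C1 = -5. Solving gives C1 = -35/12, C2 = -39/2.

y = -35*exp(-5*t)/12 - exp(t)/12 - 39*t*exp(-5*t)/2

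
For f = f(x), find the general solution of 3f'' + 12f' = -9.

Divide through by 3: f'' + 4f' = -3.
Characteristic equation r² + 4r = 0 factors as (r + 4)r = 0, so r = -4, 0.
Hence f_h = C1*exp(-4*x) + C2.
Since 0 is a characteristic root (multiplicity 1), multiply the polynomial trial by x: try f_p = A0*x. Substituting and matching coefficients of each power of x gives A0 = -3/4, so f_p = -3*x/4.

f = C2 - 3*x/4 + C1*exp(-4*x)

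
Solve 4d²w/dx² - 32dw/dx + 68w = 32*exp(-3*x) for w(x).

Divide through by 4: w'' - 8w' + 17w = 8*exp(-3*x).
Characteristic equation r² - 8r + 17 = 0 has discriminant (-8)² - 4·(17) = -4 < 0, so r = 4 ± i.
Hence w_h = C1*cos(x)*exp(4*x) + C2*exp(4*x)*sin(x).
Try w_p = A*exp(-3*x). Substituting into the equation and dividing by exp(-3*x) gives A = 4/25, so w_p = 4*exp(-3*x)/25.

w = 4*exp(-3*x)/25 + C1*cos(x)*exp(4*x) + C2*exp(4*x)*sin(x)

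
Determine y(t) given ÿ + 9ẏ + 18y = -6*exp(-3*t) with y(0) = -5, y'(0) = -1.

y = -29*exp(-3*t)/3 + 14*exp(-6*t)/3 - 2*t*exp(-3*t)

Characteristic equation r² + 9r + 18 = 0 factors as (r + 3)(r + 6) = 0, so r = -3, -6.
Hence y_h = C1*exp(-3*t) + C2*exp(-6*t).
Since exp(-3*t) solves the homogeneous equation (r = -3 is a root of multiplicity 1), multiply the trial by t. Try y_p = A*t*exp(-3*t). Substituting into the equation and dividing by exp(-3*t) gives A = -2, so y_p = -2*t*exp(-3*t).
General solution: y = C1*exp(-3*t) + C2*exp(-6*t) - 2*t*exp(-3*t).
Apply the initial conditions: y(0) = C1 + C2 = -5 and y'(0) = -2 - 6*C2 - 3*C1 = -1. Solving gives C1 = -29/3, C2 = 14/3.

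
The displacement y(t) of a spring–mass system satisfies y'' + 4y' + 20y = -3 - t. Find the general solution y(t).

y = -7/50 - t/20 + C1*cos(4*t)*exp(-2*t) + C2*exp(-2*t)*sin(4*t)

Characteristic equation r² + 4r + 20 = 0 has discriminant (4)² - 4·(20) = -64 < 0, so r = -2 ± 4i.
Hence y_h = C1*cos(4*t)*exp(-2*t) + C2*exp(-2*t)*sin(4*t).
For the particular solution try y_p = A0 + A1*t. Substituting and matching coefficients of each power of t gives A0 = -7/50, A1 = -1/20, so y_p = -7/50 - t/20.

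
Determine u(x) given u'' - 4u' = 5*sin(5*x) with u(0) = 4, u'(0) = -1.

u = 4 - 5*sin(5*x)/41 - 4*exp(4*x)/41 + 4*cos(5*x)/41

Characteristic equation r² - 4r = 0 factors as (r - 4)r = 0, so r = 4, 0.
Hence u_h = C1*exp(4*x) + C2.
Try u_p = A*cos(5*x) + B*sin(5*x). Substituting and equating the coefficients of cos(5x) and sin(5x) gives A = 4/41, B = -5/41, so u_p = -5*sin(5*x)/41 + 4*cos(5*x)/41.
General solution: u = C2 - 5*sin(5*x)/41 + 4*cos(5*x)/41 + C1*exp(4*x).
Apply the initial conditions: u(0) = 4/41 + C1 + C2 = 4 and u'(0) = -25/41 + 4*C1 = -1. Solving gives C1 = -4/41, C2 = 4.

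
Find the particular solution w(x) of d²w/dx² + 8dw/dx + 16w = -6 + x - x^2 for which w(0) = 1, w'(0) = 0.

Characteristic equation r² + 8r + 16 = 0 has discriminant (8)² - 4·(16) = 0, so r = -4 is a repeated root.
Hence w_h = (C1 + C2*x)*exp(-4*x).
For the particular solution try w_p = A0 + A1*x + A2*x^2. Substituting and matching coefficients of each power of x gives A0 = -55/128, A1 = 1/8, A2 = -1/16, so w_p = -55/128 - x^2/16 + x/8.
General solution: w = -55/128 - x^2/16 + x/8 + C1*exp(-4*x) + C2*x*exp(-4*x).
Apply the initial conditions: w(0) = -55/128 + C1 = 1 and w'(0) = 1/8 + C2 - 4*C1 = 0. Solving gives C1 = 183/128, C2 = 179/32.

w = -55/128 - x**2/16 + x/8 + 183*exp(-4*x)/128 + 179*x*exp(-4*x)/32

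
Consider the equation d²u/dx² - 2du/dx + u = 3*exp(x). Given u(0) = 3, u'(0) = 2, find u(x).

Characteristic equation r² - 2r + 1 = 0 has discriminant (-2)² - 4·(1) = 0, so r = 1 is a repeated root.
Hence u_h = (C1 + C2*x)*exp(x).
Since exp(x) solves the homogeneous equation (r = 1 is a root of multiplicity 2), multiply the trial by x^2. Try u_p = A*x^2*exp(x). Substituting into the equation and dividing by exp(x) gives A = 3/2, so u_p = 3*x^2*exp(x)/2.
General solution: u = C1*exp(x) + 3*x^2*exp(x)/2 + C2*x*exp(x).
Apply the initial conditions: u(0) = C1 = 3 and u'(0) = C1 + C2 = 2. Solving gives C1 = 3, C2 = -1.

u = 3*exp(x) - x*exp(x) + 3*x**2*exp(x)/2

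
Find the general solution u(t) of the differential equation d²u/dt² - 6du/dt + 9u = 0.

Characteristic equation r² - 6r + 9 = 0 has discriminant (-6)² - 4·(9) = 0, so r = 3 is a repeated root.
Hence u_h = (C1 + C2*t)*exp(3*t).

u = C1*exp(3*t) + C2*t*exp(3*t)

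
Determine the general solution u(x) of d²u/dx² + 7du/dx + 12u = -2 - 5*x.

Characteristic equation r² + 7r + 12 = 0 factors as (r + 3)(r + 4) = 0, so r = -3, -4.
Hence u_h = C1*exp(-3*x) + C2*exp(-4*x).
For the particular solution try u_p = A0 + A1*x. Substituting and matching coefficients of each power of x gives A0 = 11/144, A1 = -5/12, so u_p = 11/144 - 5*x/12.

u = 11/144 - 5*x/12 + C1*exp(-3*x) + C2*exp(-4*x)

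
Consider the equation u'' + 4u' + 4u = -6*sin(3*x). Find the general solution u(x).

Characteristic equation r² + 4r + 4 = 0 has discriminant (4)² - 4·(4) = 0, so r = -2 is a repeated root.
Hence u_h = (C1 + C2*x)*exp(-2*x).
Try u_p = A*cos(3*x) + B*sin(3*x). Substituting and equating the coefficients of cos(3x) and sin(3x) gives A = 72/169, B = 30/169, so u_p = 30*sin(3*x)/169 + 72*cos(3*x)/169.

u = 30*sin(3*x)/169 + 72*cos(3*x)/169 + C1*exp(-2*x) + C2*x*exp(-2*x)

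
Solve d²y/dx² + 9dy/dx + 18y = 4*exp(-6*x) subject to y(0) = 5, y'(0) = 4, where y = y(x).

y = -61*exp(-6*x)/9 + 106*exp(-3*x)/9 - 4*x*exp(-6*x)/3

Characteristic equation r² + 9r + 18 = 0 factors as (r + 3)(r + 6) = 0, so r = -3, -6.
Hence y_h = C1*exp(-3*x) + C2*exp(-6*x).
Since exp(-6*x) solves the homogeneous equation (r = -6 is a root of multiplicity 1), multiply the trial by x. Try y_p = A*x*exp(-6*x). Substituting into the equation and dividing by exp(-6*x) gives A = -4/3, so y_p = -4*x*exp(-6*x)/3.
General solution: y = C1*exp(-3*x) + C2*exp(-6*x) - 4*x*exp(-6*x)/3.
Apply the initial conditions: y(0) = C1 + C2 = 5 and y'(0) = -4/3 - 6*C2 - 3*C1 = 4. Solving gives C1 = 106/9, C2 = -61/9.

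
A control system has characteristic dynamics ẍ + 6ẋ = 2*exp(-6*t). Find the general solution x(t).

x = C2 + C1*exp(-6*t) - t*exp(-6*t)/3

Characteristic equation r² + 6r = 0 factors as (r + 6)r = 0, so r = -6, 0.
Hence x_h = C1*exp(-6*t) + C2.
Since exp(-6*t) solves the homogeneous equation (r = -6 is a root of multiplicity 1), multiply the trial by t. Try x_p = A*t*exp(-6*t). Substituting into the equation and dividing by exp(-6*t) gives A = -1/3, so x_p = -t*exp(-6*t)/3.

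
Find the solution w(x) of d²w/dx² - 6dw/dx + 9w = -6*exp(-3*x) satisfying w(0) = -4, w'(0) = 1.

Characteristic equation r² - 6r + 9 = 0 has discriminant (-6)² - 4·(9) = 0, so r = 3 is a repeated root.
Hence w_h = (C1 + C2*x)*exp(3*x).
Try w_p = A*exp(-3*x). Substituting into the equation and dividing by exp(-3*x) gives A = -1/6, so w_p = -exp(-3*x)/6.
General solution: w = -exp(-3*x)/6 + C1*exp(3*x) + C2*x*exp(3*x).
Apply the initial conditions: w(0) = -1/6 + C1 = -4 and w'(0) = 1/2 + C2 + 3*C1 = 1. Solving gives C1 = -23/6, C2 = 12.

w = -23*exp(3*x)/6 - exp(-3*x)/6 + 12*x*exp(3*x)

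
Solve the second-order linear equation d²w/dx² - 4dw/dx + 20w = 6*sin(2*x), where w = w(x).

w = 3*sin(2*x)/10 + 3*cos(2*x)/20 + C1*cos(4*x)*exp(2*x) + C2*exp(2*x)*sin(4*x)

Characteristic equation r² - 4r + 20 = 0 has discriminant (-4)² - 4·(20) = -64 < 0, so r = 2 ± 4i.
Hence w_h = C1*cos(4*x)*exp(2*x) + C2*exp(2*x)*sin(4*x).
Try w_p = A*cos(2*x) + B*sin(2*x). Substituting and equating the coefficients of cos(2x) and sin(2x) gives A = 3/20, B = 3/10, so w_p = 3*sin(2*x)/10 + 3*cos(2*x)/20.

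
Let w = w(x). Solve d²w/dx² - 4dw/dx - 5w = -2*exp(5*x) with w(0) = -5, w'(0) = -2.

Characteristic equation r² - 4r - 5 = 0 factors as (r - 5)(r + 1) = 0, so r = 5, -1.
Hence w_h = C1*exp(5*x) + C2*exp(-x).
Since exp(5*x) solves the homogeneous equation (r = 5 is a root of multiplicity 1), multiply the trial by x. Try w_p = A*x*exp(5*x). Substituting into the equation and dividing by exp(5*x) gives A = -1/3, so w_p = -x*exp(5*x)/3.
General solution: w = C1*exp(5*x) + C2*exp(-x) - x*exp(5*x)/3.
Apply the initial conditions: w(0) = C1 + C2 = -5 and w'(0) = -1/3 - C2 + 5*C1 = -2. Solving gives C1 = -10/9, C2 = -35/9.

w = -35*exp(-x)/9 - 10*exp(5*x)/9 - x*exp(5*x)/3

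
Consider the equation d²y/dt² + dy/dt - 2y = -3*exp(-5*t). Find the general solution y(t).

y = -exp(-5*t)/6 + C1*exp(-2*t) + C2*exp(t)

Characteristic equation r² + r - 2 = 0 factors as (r + 2)(r - 1) = 0, so r = -2, 1.
Hence y_h = C1*exp(-2*t) + C2*exp(t).
Try y_p = A*exp(-5*t). Substituting into the equation and dividing by exp(-5*t) gives A = -1/6, so y_p = -exp(-5*t)/6.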